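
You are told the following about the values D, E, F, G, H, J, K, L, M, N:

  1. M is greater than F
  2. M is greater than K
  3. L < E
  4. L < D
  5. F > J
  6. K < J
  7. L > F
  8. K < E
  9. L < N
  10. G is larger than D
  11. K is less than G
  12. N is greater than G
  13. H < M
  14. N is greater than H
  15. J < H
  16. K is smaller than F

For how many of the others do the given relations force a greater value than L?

4

Directly above L: D, E, N.
One step further: G (4 so far).
No other element is forced above L by the given relations, so the count is 4.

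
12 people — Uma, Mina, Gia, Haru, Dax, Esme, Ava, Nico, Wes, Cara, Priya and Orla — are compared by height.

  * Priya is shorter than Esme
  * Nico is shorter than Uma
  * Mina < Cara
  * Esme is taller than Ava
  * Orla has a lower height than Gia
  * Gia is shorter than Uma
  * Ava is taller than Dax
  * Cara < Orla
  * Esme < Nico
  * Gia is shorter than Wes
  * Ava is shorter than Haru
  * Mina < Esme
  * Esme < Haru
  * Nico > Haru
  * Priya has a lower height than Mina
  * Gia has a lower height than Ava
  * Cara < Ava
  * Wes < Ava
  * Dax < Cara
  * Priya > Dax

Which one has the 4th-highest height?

The consecutive relations fix a unique order: Dax < Priya < Mina < Cara < Orla < Gia < Wes < Ava < Esme < Haru < Nico < Uma.
Counting 4 from the largest end gives Esme.

Esme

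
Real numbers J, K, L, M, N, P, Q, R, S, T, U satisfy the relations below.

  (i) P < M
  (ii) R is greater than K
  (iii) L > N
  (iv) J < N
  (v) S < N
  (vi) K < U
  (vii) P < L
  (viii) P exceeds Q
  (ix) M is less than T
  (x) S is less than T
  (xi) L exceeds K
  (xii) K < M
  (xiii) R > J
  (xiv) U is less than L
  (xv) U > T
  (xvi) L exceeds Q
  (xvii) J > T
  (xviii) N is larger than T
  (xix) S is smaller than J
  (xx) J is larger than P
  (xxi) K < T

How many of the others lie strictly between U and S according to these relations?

The relations place S below U. An element lies strictly between them when it is forced above S and also forced below U.
Above S: {T, J, N, R, L}. Below U: {Q, P, K, M, T}.
Intersection: {T} — 1.

1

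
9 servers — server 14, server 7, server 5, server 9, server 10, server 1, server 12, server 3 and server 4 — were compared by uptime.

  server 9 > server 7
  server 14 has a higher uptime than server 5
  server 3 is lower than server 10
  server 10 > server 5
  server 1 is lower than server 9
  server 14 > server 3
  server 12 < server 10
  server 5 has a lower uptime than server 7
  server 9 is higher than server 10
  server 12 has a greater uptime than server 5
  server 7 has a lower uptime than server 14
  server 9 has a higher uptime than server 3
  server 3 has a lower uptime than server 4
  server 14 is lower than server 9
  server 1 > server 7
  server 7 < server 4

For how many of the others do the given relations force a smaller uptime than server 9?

Directly below server 9: server 7, server 3, server 10, server 1, server 14.
One step further: server 5, server 12 (7 so far).
No other element is forced below server 9 by the given relations, so the count is 7.

7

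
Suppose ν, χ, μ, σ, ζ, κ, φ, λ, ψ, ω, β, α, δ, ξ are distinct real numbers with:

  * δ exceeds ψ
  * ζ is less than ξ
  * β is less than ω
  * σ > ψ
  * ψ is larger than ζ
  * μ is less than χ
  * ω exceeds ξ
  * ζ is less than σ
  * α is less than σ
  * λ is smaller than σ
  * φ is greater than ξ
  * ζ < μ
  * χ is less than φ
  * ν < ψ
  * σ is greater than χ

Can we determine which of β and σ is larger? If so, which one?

Following every chain through β: above β we get ω.
σ is not reached, and no chain runs the other way from σ to β.
So the given relations leave the order of β and σ undetermined.

undetermined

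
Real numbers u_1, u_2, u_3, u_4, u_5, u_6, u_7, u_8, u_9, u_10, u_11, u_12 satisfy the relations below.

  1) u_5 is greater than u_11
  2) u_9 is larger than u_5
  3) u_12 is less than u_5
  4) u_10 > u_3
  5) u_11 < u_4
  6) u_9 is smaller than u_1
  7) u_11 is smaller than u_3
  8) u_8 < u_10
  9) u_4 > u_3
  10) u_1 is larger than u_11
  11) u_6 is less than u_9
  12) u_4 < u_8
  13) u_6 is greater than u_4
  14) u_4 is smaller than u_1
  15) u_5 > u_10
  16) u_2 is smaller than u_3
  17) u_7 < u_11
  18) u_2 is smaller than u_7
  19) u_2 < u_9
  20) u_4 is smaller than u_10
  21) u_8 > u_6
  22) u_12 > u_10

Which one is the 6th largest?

u_8

Piecing the relations together gives one ordering: u_2 < u_7 < u_11 < u_3 < u_4 < u_6 < u_8 < u_10 < u_12 < u_5 < u_9 < u_1.
Counting 6 from the largest end gives u_8.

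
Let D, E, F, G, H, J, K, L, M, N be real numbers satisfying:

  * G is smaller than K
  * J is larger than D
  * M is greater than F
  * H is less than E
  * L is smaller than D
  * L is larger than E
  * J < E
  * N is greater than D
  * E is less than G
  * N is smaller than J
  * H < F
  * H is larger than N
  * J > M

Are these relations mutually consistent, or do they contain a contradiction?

inconsistent

Chaining the given relations yields L < D < N < H < F < M < J < E, so L < E. But one relation states E < L. These cannot both hold.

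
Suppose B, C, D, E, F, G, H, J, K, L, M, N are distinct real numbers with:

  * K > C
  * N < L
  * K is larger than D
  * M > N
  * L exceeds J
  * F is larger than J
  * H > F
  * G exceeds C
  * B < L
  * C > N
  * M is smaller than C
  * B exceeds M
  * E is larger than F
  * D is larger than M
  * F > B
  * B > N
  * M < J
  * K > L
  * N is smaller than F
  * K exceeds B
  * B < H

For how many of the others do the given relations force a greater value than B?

5

Directly above B: F, H, L, K.
One step further: E (5 so far).
Nothing else is reachable above B; 5 in all.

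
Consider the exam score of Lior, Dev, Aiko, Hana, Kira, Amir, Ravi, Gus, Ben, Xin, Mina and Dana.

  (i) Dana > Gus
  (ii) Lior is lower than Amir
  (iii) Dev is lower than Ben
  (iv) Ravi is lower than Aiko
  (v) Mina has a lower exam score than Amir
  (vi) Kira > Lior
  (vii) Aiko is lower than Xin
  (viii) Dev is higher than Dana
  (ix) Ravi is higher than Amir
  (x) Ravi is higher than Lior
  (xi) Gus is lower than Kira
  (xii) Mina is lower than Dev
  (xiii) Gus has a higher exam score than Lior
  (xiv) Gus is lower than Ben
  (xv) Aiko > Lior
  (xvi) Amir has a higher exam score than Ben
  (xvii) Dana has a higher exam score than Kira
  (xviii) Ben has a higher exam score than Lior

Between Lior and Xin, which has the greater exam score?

Xin

Following the relations from Lior: Lior < Kira < Dana < Dev < Ben < Amir < Ravi < Aiko < Xin.
So Lior < Xin; Xin is the higher of the two.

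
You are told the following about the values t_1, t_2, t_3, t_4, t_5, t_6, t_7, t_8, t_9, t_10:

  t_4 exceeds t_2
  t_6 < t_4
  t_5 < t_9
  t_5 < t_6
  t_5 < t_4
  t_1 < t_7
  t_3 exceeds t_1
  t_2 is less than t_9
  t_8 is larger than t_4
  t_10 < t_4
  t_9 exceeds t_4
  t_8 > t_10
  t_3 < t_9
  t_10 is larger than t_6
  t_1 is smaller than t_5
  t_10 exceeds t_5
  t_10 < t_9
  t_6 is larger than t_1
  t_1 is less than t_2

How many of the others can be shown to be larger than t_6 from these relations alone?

From t_6 the given relations immediately reach t_10, t_4.
From those, t_9, t_8 — 4 in total.
Nothing else is reachable above t_6; 4 in all.

4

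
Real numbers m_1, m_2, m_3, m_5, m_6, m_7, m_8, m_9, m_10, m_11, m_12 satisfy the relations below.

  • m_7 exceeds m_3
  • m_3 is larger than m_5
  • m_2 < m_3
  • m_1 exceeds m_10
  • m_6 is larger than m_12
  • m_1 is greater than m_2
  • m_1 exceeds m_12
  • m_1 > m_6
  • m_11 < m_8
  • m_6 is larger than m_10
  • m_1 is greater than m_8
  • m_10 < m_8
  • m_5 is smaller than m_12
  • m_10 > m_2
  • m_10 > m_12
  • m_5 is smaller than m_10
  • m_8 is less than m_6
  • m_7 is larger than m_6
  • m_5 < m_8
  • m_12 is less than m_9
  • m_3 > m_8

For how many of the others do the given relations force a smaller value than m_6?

6

The elements the relations force below m_6 are m_5, m_12, m_2, m_10, m_11, m_8 — no chain reaches any other.
That is 6.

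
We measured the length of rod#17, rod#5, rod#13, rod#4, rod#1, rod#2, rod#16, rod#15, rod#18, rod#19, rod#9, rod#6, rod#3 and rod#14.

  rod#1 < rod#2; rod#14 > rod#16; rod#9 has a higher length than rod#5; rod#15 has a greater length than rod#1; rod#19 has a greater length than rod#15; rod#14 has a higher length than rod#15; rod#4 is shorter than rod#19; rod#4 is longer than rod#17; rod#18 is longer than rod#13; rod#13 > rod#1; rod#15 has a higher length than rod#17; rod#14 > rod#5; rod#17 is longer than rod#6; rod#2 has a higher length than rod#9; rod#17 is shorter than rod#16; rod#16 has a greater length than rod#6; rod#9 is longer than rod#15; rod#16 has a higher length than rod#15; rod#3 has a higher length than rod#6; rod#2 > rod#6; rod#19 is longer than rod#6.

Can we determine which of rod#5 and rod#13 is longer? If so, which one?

Following every chain through rod#5: above rod#5 we get rod#14, rod#9, rod#2.
rod#13 is not reached, and no chain runs the other way from rod#13 to rod#5.
So the given relations leave the order of rod#5 and rod#13 undetermined.

undetermined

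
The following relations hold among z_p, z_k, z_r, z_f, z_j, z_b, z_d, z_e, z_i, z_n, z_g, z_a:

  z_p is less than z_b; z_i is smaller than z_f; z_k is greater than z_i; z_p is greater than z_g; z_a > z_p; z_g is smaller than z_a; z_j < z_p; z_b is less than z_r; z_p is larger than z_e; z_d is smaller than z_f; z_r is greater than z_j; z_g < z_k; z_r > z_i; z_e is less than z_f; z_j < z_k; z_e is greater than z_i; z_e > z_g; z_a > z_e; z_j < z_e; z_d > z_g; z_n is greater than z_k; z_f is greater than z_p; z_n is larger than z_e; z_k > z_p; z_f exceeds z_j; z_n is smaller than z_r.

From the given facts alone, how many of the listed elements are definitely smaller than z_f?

6

The elements the relations force below z_f are z_j, z_g, z_i, z_e, z_p, z_d — no chain reaches any other.
That is 6.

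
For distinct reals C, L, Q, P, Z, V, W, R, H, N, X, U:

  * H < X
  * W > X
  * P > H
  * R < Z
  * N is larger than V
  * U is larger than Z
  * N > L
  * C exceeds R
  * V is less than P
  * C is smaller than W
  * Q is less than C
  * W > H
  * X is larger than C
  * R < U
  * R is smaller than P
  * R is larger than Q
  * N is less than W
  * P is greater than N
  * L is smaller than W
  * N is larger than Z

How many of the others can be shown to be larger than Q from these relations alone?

The elements the relations force above Q are R, Z, C, N, U, P, X, W — no chain reaches any other.
That is 8.

8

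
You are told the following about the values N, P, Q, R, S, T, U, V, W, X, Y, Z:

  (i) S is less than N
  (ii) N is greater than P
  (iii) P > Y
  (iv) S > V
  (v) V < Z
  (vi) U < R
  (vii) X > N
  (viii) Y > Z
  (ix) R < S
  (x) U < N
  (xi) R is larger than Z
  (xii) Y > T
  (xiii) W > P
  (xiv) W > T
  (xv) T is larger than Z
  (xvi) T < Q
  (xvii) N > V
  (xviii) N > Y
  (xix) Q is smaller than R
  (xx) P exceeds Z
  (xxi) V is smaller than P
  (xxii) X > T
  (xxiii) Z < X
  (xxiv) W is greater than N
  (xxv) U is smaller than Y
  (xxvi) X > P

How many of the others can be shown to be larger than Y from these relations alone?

From Y the given relations immediately reach P, N.
From those, W, X — 4 in total.
Nothing else is reachable above Y; 4 in all.

4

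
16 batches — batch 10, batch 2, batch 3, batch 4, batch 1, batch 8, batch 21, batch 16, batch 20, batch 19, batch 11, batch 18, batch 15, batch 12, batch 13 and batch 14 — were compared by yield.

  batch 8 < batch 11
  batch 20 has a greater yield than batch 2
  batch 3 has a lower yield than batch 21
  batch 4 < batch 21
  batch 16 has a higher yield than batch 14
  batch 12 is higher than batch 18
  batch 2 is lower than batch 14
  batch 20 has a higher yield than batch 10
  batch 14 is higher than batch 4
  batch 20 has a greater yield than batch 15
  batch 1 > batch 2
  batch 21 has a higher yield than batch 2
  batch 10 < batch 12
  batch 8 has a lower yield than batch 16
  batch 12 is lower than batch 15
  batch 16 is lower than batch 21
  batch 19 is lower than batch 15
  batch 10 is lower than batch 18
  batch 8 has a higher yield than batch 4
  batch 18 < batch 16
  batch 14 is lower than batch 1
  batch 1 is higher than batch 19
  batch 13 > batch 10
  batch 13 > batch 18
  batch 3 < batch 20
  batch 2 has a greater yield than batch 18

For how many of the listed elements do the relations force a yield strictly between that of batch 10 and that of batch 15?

Chaining upward from batch 10 reaches: batch 18, batch 2, batch 13, batch 12, batch 14, batch 20, batch 16, batch 1, batch 21.
Chaining downward from batch 15 reaches: batch 18, batch 19, batch 12.
Strictly between batch 10 and batch 15 are those in both lists: batch 18, batch 12 — 2 elements.

2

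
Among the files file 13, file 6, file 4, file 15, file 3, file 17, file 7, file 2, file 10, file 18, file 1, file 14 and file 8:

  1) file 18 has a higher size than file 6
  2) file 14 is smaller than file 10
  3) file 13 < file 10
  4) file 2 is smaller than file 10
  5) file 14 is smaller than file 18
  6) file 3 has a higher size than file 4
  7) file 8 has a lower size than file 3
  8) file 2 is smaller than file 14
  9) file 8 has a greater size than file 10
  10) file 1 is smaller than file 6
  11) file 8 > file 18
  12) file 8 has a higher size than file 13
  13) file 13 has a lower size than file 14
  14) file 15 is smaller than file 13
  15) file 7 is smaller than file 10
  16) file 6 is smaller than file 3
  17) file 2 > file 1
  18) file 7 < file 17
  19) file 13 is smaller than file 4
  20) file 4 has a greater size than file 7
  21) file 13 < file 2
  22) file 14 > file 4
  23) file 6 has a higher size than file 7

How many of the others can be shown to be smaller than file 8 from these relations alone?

10

The elements the relations force below file 8 are file 15, file 13, file 1, file 2, file 7, file 4, file 6, file 14, file 18, file 10 — no chain reaches any other.
That is 10.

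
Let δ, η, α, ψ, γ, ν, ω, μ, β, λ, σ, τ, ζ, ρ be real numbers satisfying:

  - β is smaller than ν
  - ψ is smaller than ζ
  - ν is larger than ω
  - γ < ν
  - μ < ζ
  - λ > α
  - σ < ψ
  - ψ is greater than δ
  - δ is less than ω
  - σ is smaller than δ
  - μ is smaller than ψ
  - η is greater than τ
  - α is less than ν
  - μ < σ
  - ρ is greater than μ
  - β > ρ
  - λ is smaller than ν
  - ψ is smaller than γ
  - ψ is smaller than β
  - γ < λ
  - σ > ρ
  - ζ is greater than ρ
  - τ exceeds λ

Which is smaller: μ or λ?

μ

The relevant relations are μ < ρ; ρ < σ; σ < δ; δ < ψ; ψ < γ; γ < λ.
Together: μ < ρ < σ < δ < ψ < γ < λ.
So μ < λ; μ is the smaller of the two.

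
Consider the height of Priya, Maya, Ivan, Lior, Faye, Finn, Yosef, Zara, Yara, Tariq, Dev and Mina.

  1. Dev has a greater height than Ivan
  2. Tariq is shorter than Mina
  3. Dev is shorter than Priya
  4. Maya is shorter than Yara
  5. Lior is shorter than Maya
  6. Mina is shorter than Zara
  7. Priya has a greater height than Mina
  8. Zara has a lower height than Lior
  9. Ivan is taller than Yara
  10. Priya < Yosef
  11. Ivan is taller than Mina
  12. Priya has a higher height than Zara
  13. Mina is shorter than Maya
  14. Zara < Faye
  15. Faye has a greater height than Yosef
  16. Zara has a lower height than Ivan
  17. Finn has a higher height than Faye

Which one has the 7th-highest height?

Yara

Piecing the relations together gives one ordering: Tariq < Mina < Zara < Lior < Maya < Yara < Ivan < Dev < Priya < Yosef < Faye < Finn.
The 7th largest is Yara.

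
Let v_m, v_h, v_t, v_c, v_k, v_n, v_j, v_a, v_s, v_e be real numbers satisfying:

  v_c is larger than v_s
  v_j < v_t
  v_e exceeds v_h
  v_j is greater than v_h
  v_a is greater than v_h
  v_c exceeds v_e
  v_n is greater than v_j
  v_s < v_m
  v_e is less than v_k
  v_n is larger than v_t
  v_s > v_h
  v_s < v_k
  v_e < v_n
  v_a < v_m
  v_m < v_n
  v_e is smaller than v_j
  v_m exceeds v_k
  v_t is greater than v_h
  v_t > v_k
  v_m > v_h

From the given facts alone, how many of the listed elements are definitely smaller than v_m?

5

The elements the relations force below v_m are v_h, v_s, v_e, v_k, v_a — no chain reaches any other.
That is 5.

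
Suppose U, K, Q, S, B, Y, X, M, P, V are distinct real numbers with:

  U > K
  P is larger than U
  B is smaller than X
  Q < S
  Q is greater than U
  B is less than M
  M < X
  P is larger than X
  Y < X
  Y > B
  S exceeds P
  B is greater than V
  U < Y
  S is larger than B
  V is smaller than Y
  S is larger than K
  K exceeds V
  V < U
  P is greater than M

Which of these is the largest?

V is not greatest since V < B; K is not greatest since K < U; B is not greatest since B < M; U is not greatest since U < Q; Q is not greatest since Q < S; M is not greatest since M < X; Y is not greatest since Y < X; X is not greatest since X < P; P is not greatest since P < S.
Only S has nothing above it, so S is the largest.

S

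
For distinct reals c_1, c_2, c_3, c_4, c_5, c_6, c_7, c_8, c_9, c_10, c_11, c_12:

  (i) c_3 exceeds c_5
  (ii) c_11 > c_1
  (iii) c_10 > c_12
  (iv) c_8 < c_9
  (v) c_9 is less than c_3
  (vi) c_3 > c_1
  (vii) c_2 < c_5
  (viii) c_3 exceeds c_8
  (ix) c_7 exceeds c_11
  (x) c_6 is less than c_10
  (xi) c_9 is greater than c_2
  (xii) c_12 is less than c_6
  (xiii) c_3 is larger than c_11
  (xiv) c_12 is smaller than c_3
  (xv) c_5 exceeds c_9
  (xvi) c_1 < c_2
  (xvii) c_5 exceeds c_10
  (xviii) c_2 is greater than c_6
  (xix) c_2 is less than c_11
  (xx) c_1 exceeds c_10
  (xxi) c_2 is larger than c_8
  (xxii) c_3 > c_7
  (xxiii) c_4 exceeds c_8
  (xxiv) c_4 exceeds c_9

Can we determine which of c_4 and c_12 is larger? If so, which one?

Link the given pairs in sequence: c_12 < c_6; c_6 < c_10; c_10 < c_1; c_1 < c_2; c_2 < c_9; c_9 < c_4.
Together: c_12 < c_6 < c_10 < c_1 < c_2 < c_9 < c_4.
So c_4 is larger.

c_4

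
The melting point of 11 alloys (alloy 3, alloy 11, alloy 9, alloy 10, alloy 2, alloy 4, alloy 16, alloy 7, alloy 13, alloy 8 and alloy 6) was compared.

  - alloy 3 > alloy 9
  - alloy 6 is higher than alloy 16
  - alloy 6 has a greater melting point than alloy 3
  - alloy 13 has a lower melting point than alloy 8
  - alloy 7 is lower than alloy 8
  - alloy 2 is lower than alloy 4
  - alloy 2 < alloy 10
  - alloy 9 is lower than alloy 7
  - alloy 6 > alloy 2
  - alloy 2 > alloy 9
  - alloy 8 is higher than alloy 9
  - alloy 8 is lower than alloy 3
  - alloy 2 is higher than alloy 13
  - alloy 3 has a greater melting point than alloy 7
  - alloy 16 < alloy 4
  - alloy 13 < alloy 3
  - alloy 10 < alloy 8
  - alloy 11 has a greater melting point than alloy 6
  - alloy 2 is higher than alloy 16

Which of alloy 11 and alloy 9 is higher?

Link the given pairs in sequence: alloy 9 < alloy 2; alloy 2 < alloy 10; alloy 10 < alloy 8; alloy 8 < alloy 3; alloy 3 < alloy 6; alloy 6 < alloy 11.
Chaining these gives alloy 9 < alloy 2 < alloy 10 < alloy 8 < alloy 3 < alloy 6 < alloy 11.
So alloy 9 < alloy 11; alloy 11 is the higher of the two.

alloy 11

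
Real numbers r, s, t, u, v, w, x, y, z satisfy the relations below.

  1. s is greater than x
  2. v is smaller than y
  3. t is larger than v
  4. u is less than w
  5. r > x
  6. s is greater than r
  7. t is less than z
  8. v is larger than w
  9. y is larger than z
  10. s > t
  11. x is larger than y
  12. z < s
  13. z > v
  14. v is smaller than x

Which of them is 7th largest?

v

The consecutive relations fix a unique order: u < w < v < t < z < y < x < r < s.
Counting 7 from the largest end gives v.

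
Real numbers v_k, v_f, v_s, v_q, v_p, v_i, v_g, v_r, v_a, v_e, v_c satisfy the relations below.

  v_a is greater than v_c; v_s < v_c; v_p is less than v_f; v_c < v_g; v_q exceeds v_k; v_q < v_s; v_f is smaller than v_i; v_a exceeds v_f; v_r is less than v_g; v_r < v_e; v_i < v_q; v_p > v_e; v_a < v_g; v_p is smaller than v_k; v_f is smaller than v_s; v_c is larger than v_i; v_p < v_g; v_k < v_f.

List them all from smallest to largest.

v_r < v_e < v_p < v_k < v_f < v_i < v_q < v_s < v_c < v_a < v_g

The consecutive links are each given: v_r < v_e; v_e < v_p; v_p < v_k; v_k < v_f; v_f < v_i; v_i < v_q; v_q < v_s; v_s < v_c; v_c < v_a; v_a < v_g.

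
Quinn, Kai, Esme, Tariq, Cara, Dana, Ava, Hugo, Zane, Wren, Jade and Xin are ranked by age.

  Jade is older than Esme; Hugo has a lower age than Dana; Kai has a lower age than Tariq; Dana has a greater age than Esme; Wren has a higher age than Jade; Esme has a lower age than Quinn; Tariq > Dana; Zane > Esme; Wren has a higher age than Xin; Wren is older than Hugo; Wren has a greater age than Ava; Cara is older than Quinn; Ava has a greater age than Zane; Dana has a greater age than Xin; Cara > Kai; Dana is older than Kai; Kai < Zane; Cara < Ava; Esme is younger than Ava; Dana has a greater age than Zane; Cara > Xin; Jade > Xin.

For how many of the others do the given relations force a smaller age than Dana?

5

From Dana the given relations immediately reach Xin, Hugo, Esme, Kai, Zane.
No other element is forced below Dana by the given relations, so the count is 5.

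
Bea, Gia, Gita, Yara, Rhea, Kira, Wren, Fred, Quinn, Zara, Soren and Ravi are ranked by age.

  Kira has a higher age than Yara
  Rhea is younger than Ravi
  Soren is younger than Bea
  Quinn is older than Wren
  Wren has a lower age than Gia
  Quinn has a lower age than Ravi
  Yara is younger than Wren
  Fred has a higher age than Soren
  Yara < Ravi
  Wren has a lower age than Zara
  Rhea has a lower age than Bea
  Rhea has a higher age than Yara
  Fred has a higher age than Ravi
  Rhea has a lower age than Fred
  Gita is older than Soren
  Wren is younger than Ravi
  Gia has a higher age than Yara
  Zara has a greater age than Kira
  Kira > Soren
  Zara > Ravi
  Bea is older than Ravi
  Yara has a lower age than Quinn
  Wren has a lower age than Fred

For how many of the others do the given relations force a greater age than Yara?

From Yara the given relations immediately reach Wren, Rhea, Quinn, Ravi, Gia, Kira.
From those, Fred, Bea, Zara — 9 in total.
No other element is forced above Yara by the given relations, so the count is 9.

9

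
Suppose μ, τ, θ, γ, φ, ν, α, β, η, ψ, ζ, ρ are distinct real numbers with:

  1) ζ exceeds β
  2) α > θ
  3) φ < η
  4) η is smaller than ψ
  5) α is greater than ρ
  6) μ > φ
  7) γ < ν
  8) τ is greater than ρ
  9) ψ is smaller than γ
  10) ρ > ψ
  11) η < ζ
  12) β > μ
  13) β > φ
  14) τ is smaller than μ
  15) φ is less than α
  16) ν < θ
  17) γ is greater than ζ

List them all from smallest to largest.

The consecutive links are each given: φ < η; η < ψ; ψ < ρ; ρ < τ; τ < μ; μ < β; β < ζ; ζ < γ; γ < ν; ν < θ; θ < α.

φ < η < ψ < ρ < τ < μ < β < ζ < γ < ν < θ < α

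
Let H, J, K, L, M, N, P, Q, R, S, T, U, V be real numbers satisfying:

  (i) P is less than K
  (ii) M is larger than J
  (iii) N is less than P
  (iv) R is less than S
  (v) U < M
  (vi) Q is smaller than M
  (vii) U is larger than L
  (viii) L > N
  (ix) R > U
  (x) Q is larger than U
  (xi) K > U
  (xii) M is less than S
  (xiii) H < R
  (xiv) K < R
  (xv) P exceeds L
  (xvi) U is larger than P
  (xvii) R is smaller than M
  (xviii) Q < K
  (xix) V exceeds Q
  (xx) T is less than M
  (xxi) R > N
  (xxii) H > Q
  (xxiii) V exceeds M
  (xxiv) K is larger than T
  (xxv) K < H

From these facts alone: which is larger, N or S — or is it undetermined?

S

Link the given pairs in sequence: N < L; L < P; P < U; U < Q; Q < K; K < H; H < R; R < S.
Chaining these gives N < L < P < U < Q < K < H < R < S.
So S is larger.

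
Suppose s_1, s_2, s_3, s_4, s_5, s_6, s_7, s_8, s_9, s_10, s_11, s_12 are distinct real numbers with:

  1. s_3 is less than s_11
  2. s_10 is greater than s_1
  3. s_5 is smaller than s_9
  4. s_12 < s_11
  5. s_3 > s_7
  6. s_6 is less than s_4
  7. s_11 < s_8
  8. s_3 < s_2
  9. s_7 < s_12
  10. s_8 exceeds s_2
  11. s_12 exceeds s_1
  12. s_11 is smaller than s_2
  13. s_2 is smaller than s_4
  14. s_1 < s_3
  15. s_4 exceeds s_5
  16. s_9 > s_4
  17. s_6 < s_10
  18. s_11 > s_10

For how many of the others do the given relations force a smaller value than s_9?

10

From s_9 the given relations immediately reach s_5, s_4.
From those, s_6, s_2 — 4 in total.
From those, s_3, s_11 — 6 in total.
From those, s_1, s_7, s_10, s_12 — 10 in total.
No other element is forced below s_9 by the given relations, so the count is 10.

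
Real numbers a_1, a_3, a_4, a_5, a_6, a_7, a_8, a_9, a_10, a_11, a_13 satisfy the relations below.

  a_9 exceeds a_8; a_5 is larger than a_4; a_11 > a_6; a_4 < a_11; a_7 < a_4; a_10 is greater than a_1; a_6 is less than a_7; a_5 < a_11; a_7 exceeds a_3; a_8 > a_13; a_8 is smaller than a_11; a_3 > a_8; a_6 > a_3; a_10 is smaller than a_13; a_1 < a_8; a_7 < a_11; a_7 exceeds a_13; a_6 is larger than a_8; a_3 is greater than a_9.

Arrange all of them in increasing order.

a_1 < a_10 < a_13 < a_8 < a_9 < a_3 < a_6 < a_7 < a_4 < a_5 < a_11

Each adjacent pair is fixed by a given relation: a_1 < a_10; a_10 < a_13; a_13 < a_8; a_8 < a_9; a_9 < a_3; a_3 < a_6; a_6 < a_7; a_7 < a_4; a_4 < a_5; a_5 < a_11. Chaining them end to end gives the full order.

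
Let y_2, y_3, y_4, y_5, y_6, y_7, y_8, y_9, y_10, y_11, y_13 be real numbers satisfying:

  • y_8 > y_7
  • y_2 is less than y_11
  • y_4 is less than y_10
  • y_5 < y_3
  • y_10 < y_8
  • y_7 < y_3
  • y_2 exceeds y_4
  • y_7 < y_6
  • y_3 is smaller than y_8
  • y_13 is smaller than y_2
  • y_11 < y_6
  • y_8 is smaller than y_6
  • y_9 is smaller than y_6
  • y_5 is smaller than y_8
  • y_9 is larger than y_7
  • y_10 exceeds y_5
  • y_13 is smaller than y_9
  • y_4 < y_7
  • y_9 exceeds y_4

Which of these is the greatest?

Chaining downward from y_6: directly below it, y_7, y_8, y_11, y_9; then y_4, y_5, y_13, y_3, y_10, y_2.
That covers every other element, and nothing is given above y_6, so y_6 is the greatest.

y_6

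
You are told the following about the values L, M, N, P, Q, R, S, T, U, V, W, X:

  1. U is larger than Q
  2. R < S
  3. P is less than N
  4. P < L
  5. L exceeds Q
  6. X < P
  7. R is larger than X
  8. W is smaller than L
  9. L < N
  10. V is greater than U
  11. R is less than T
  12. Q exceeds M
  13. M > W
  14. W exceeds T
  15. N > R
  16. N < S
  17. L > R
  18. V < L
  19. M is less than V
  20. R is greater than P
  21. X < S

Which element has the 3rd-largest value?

Chaining the given pairs: X < P < R < T < W < M < Q < U < V < L < N < S.
Counting 3 from the largest end gives L.

L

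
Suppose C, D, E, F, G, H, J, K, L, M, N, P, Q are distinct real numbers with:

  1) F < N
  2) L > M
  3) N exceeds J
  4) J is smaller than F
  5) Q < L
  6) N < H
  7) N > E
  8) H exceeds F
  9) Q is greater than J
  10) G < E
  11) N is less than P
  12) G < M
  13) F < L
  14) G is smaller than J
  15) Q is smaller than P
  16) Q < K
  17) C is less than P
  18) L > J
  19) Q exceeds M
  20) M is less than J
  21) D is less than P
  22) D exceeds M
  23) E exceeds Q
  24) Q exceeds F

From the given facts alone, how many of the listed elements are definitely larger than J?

8

Directly above J: F, Q, L, N.
One step further: K, E, H, P (8 so far).
Nothing else is reachable above J; 8 in all.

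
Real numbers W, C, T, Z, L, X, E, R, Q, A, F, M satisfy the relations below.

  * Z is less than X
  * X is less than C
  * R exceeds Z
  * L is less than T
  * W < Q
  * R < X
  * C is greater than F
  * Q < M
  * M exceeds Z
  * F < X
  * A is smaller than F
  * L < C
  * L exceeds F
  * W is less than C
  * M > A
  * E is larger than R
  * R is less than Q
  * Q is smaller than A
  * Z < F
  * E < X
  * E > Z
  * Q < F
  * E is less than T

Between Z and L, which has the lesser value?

Z

Chaining the given relations: Z < R < Q < A < F < L.
So Z < L; Z is the smaller of the two.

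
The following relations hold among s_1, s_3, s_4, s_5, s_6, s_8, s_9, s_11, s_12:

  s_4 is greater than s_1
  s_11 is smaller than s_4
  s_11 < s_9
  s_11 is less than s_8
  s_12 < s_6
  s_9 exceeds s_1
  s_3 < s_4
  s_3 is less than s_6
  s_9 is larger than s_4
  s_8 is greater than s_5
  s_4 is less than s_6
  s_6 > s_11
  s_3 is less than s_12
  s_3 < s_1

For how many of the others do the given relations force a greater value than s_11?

4

Directly above s_11: s_4, s_9, s_6, s_8.
Nothing else is reachable above s_11; 4 in all.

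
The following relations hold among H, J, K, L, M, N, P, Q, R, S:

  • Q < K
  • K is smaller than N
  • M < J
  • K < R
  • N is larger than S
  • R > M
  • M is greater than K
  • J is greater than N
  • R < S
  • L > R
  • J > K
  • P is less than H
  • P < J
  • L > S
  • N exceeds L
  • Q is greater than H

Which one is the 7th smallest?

S

The consecutive relations fix a unique order: P < H < Q < K < M < R < S < L < N < J.
Counting 7 from the smallest end gives S.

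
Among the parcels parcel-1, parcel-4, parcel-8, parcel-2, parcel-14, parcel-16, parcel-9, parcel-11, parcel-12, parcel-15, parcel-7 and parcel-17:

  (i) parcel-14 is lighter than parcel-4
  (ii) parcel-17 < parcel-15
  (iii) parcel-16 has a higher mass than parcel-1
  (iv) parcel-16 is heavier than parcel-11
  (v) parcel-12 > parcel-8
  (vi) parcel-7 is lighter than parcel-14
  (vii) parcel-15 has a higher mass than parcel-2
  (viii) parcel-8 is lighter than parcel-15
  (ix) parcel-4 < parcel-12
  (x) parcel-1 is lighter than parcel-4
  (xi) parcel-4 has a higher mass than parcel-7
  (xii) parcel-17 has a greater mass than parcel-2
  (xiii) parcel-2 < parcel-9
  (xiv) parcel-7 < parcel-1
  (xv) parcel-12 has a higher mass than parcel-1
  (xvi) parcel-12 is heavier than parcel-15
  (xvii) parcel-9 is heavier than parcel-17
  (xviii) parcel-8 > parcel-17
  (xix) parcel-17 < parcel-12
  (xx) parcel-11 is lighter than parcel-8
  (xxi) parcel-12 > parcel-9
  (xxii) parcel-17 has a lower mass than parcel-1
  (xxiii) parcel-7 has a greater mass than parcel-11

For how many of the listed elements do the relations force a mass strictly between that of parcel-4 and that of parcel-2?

2

The relations place parcel-2 below parcel-4. An element lies strictly between them when it is forced above parcel-2 and also forced below parcel-4.
Above parcel-2: {parcel-17, parcel-1, parcel-9, parcel-16, parcel-8, parcel-15, parcel-12}. Below parcel-4: {parcel-11, parcel-7, parcel-14, parcel-17, parcel-1}.
Intersection: {parcel-17, parcel-1} — 2.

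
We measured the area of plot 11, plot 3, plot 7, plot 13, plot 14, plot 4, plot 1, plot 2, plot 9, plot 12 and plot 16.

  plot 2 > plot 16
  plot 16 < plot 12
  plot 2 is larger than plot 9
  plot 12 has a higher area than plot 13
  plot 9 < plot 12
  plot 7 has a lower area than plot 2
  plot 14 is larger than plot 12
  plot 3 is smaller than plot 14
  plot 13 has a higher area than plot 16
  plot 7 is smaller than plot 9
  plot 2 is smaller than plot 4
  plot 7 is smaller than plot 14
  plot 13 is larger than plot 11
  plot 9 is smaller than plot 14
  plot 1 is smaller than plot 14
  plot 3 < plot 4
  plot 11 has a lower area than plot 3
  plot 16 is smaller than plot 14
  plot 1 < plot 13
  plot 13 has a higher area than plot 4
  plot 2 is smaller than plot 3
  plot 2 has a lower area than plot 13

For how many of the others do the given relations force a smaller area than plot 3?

5

Directly below plot 3: plot 2, plot 11.
One step further: plot 7, plot 9, plot 16 (5 so far).
Nothing else is reachable below plot 3; 5 in all.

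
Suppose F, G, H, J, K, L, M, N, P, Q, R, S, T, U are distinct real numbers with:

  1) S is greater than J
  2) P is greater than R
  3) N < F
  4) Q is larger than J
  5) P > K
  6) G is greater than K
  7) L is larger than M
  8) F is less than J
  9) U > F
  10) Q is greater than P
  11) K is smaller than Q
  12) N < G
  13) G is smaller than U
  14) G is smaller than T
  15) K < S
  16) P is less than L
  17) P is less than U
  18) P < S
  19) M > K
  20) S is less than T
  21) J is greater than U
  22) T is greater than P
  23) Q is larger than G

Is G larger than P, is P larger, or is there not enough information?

undetermined

Following every chain through P: above P we get U, J, S, Q, T, L; below P we get R, K.
G is not reached, and no chain runs the other way from G to P.
So the given relations leave the order of P and G undetermined.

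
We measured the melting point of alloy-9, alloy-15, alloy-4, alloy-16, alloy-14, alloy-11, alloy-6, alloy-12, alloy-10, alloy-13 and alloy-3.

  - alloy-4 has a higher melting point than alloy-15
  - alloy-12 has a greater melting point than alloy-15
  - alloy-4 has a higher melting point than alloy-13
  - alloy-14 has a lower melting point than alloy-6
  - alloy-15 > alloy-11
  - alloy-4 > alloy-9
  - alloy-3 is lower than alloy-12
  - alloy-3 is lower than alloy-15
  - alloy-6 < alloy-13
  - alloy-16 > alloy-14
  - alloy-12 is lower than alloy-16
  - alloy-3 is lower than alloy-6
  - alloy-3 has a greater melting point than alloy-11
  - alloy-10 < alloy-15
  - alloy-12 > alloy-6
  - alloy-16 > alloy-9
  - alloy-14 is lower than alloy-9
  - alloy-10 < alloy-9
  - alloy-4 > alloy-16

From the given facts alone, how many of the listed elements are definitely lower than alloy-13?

The elements the relations force below alloy-13 are alloy-11, alloy-3, alloy-14, alloy-6 — no chain reaches any other.
That is 4.

4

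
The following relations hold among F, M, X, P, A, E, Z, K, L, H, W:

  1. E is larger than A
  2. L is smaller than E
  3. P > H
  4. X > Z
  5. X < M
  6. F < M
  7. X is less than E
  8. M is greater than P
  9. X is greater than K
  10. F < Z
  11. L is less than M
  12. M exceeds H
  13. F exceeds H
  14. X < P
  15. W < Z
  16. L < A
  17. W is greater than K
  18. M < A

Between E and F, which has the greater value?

F < Z and Z < X give F < X.
Then X < P extends the chain to P.
With P < M: F < Z < X < P < M.
With M < A: F < Z < X < P < M < A.
With A < E: F < Z < X < P < M < A < E.
So F < E; E is the larger of the two.

E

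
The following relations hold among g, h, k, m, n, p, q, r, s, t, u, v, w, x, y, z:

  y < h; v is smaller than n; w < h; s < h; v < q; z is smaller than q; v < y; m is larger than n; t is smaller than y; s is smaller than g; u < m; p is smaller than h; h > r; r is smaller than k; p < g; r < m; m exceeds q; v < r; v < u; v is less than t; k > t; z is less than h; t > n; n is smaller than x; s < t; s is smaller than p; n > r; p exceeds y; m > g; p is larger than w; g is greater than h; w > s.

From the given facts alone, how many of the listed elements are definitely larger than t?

6

The elements the relations force above t are y, k, p, h, g, m — no chain reaches any other.
That is 6.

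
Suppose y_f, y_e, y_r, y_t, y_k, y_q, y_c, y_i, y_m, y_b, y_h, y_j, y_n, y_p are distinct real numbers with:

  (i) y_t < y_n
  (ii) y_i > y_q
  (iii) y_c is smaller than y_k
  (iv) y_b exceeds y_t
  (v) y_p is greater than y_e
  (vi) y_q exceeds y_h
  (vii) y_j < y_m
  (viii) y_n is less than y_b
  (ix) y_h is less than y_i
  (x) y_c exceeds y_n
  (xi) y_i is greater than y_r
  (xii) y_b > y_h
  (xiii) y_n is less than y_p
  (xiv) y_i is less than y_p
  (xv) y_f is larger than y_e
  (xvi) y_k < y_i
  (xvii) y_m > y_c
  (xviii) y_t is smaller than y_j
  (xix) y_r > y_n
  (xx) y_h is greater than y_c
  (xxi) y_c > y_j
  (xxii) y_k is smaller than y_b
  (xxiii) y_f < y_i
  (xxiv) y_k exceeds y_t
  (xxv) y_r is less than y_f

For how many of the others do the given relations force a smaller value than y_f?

4

From y_f the given relations immediately reach y_e, y_r.
From those, y_n — 3 in total.
From those, y_t — 4 in total.
Nothing else is reachable below y_f; 4 in all.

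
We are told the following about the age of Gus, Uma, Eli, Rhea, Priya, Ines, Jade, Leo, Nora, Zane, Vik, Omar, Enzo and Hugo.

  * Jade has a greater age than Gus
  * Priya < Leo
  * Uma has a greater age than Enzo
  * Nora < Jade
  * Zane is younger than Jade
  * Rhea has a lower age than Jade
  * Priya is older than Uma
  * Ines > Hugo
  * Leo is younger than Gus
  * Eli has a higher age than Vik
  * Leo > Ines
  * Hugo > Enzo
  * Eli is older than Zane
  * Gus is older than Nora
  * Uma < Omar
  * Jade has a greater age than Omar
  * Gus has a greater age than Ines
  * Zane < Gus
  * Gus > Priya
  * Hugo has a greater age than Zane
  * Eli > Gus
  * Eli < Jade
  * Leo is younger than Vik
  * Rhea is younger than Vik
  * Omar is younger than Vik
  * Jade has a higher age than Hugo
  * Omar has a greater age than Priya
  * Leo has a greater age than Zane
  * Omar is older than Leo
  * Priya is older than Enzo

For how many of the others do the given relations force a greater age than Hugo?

7

The elements the relations force above Hugo are Ines, Leo, Omar, Gus, Vik, Eli, Jade — no chain reaches any other.
That is 7.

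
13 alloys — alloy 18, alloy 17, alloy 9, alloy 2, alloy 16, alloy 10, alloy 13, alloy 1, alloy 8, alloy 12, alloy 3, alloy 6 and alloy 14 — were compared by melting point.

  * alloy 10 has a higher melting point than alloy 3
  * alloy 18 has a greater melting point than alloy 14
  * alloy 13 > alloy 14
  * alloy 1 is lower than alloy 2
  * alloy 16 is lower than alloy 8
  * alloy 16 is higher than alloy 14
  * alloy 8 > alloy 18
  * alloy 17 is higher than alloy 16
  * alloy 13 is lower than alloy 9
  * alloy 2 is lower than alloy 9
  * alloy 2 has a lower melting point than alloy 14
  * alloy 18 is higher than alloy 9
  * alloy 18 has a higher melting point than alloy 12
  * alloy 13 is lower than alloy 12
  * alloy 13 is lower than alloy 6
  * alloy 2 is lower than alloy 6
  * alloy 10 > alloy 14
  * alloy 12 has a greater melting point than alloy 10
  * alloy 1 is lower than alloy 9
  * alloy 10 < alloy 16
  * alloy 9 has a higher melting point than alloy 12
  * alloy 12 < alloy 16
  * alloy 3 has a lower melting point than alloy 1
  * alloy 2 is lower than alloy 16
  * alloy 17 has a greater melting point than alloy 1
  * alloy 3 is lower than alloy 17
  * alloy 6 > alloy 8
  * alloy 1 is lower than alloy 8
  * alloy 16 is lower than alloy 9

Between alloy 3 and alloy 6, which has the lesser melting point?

Chaining the given relations: alloy 3 < alloy 1 < alloy 2 < alloy 14 < alloy 10 < alloy 12 < alloy 16 < alloy 9 < alloy 18 < alloy 8 < alloy 6.
So alloy 3 < alloy 6; alloy 3 is the lower of the two.

alloy 3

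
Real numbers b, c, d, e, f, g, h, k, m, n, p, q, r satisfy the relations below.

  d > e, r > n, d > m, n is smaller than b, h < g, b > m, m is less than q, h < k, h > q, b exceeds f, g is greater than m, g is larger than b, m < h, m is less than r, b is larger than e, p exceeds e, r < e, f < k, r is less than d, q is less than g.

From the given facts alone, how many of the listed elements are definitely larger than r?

5

From r the given relations immediately reach e, d.
From those, b, p — 4 in total.
From those, g — 5 in total.
Nothing else is reachable above r; 5 in all.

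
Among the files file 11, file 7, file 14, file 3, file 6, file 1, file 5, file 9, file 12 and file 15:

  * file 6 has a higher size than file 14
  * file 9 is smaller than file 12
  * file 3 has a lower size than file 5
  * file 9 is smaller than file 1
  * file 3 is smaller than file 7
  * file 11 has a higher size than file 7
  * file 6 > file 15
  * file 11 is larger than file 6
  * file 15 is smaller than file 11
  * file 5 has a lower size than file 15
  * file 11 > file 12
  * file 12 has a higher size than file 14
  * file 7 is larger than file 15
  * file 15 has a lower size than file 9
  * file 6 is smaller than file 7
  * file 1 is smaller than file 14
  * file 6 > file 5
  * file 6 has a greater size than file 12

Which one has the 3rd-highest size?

Chaining the given pairs: file 3 < file 5 < file 15 < file 9 < file 1 < file 14 < file 12 < file 6 < file 7 < file 11.
Counting 3 from the largest end gives file 6.

file 6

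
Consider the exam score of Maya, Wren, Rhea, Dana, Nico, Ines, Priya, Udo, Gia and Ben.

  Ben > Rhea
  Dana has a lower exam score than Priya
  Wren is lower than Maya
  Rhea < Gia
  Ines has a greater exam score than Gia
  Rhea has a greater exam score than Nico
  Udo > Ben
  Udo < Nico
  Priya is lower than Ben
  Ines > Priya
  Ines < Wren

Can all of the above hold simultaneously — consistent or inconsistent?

Chaining the given relations yields Ben < Udo < Nico < Rhea, so Ben < Rhea. But one relation states Rhea < Ben. These cannot both hold.

inconsistent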